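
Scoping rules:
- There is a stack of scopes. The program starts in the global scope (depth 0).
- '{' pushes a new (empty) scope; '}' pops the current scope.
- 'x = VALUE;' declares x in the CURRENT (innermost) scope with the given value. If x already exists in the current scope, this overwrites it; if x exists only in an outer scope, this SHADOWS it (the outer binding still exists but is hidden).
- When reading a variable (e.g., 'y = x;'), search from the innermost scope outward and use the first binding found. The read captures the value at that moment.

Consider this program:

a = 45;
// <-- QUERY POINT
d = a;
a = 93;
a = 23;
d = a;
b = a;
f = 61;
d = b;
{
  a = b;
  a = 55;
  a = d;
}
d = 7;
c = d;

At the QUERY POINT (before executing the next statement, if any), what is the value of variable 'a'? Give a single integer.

Step 1: declare a=45 at depth 0
Visible at query point: a=45

Answer: 45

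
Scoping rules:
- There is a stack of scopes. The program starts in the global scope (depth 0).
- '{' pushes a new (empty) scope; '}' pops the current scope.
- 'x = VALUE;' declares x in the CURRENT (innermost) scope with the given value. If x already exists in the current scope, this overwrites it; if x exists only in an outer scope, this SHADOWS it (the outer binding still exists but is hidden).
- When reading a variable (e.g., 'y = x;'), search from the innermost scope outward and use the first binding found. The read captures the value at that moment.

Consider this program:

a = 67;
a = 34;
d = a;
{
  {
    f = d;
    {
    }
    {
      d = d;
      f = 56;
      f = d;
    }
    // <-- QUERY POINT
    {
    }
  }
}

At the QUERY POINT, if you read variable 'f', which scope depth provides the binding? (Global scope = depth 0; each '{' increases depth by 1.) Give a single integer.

Step 1: declare a=67 at depth 0
Step 2: declare a=34 at depth 0
Step 3: declare d=(read a)=34 at depth 0
Step 4: enter scope (depth=1)
Step 5: enter scope (depth=2)
Step 6: declare f=(read d)=34 at depth 2
Step 7: enter scope (depth=3)
Step 8: exit scope (depth=2)
Step 9: enter scope (depth=3)
Step 10: declare d=(read d)=34 at depth 3
Step 11: declare f=56 at depth 3
Step 12: declare f=(read d)=34 at depth 3
Step 13: exit scope (depth=2)
Visible at query point: a=34 d=34 f=34

Answer: 2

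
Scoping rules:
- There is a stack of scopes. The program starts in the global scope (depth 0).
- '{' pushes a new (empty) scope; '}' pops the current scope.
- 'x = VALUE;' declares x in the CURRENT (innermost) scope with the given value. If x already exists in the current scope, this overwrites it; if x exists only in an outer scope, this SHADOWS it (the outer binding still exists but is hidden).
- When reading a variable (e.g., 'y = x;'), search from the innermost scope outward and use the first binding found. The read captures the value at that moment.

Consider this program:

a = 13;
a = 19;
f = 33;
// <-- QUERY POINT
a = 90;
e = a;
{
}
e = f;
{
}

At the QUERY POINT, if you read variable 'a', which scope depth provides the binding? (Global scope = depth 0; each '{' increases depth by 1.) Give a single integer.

Step 1: declare a=13 at depth 0
Step 2: declare a=19 at depth 0
Step 3: declare f=33 at depth 0
Visible at query point: a=19 f=33

Answer: 0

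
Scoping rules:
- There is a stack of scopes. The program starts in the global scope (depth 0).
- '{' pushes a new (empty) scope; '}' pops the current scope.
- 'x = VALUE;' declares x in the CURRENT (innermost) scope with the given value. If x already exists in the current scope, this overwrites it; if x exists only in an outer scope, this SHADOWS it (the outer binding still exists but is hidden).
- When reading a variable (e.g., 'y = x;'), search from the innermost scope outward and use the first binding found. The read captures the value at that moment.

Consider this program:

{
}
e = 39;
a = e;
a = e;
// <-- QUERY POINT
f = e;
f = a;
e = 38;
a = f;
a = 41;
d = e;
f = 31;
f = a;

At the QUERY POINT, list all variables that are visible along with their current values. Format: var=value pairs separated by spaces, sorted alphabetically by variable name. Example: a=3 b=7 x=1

Answer: a=39 e=39

Derivation:
Step 1: enter scope (depth=1)
Step 2: exit scope (depth=0)
Step 3: declare e=39 at depth 0
Step 4: declare a=(read e)=39 at depth 0
Step 5: declare a=(read e)=39 at depth 0
Visible at query point: a=39 e=39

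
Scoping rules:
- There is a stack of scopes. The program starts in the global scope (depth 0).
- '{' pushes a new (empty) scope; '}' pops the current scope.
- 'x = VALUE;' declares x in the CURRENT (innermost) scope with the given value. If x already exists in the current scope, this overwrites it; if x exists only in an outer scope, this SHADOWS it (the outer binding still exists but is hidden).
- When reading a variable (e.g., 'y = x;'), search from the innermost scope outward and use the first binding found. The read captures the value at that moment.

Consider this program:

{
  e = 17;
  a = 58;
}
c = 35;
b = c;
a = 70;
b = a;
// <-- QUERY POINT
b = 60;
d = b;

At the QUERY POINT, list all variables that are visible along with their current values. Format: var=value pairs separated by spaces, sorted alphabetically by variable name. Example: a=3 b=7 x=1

Step 1: enter scope (depth=1)
Step 2: declare e=17 at depth 1
Step 3: declare a=58 at depth 1
Step 4: exit scope (depth=0)
Step 5: declare c=35 at depth 0
Step 6: declare b=(read c)=35 at depth 0
Step 7: declare a=70 at depth 0
Step 8: declare b=(read a)=70 at depth 0
Visible at query point: a=70 b=70 c=35

Answer: a=70 b=70 c=35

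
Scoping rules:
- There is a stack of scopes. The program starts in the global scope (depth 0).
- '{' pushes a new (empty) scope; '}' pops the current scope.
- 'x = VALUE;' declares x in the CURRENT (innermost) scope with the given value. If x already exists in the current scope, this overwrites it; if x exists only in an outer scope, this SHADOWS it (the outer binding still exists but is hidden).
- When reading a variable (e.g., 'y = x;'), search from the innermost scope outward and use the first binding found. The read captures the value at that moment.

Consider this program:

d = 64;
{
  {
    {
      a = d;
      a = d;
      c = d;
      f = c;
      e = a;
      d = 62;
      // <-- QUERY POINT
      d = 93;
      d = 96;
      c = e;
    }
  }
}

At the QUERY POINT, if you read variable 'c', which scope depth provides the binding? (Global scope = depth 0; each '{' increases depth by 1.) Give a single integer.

Step 1: declare d=64 at depth 0
Step 2: enter scope (depth=1)
Step 3: enter scope (depth=2)
Step 4: enter scope (depth=3)
Step 5: declare a=(read d)=64 at depth 3
Step 6: declare a=(read d)=64 at depth 3
Step 7: declare c=(read d)=64 at depth 3
Step 8: declare f=(read c)=64 at depth 3
Step 9: declare e=(read a)=64 at depth 3
Step 10: declare d=62 at depth 3
Visible at query point: a=64 c=64 d=62 e=64 f=64

Answer: 3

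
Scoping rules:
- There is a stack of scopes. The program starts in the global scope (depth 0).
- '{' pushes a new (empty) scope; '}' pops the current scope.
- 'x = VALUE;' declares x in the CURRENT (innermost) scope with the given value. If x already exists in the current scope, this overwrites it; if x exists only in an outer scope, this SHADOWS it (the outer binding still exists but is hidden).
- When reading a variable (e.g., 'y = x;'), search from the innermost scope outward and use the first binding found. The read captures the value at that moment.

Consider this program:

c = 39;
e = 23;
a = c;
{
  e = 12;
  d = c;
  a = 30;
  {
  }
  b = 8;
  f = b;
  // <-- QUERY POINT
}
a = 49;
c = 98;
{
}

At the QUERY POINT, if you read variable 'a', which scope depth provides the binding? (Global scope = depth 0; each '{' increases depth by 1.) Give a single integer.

Answer: 1

Derivation:
Step 1: declare c=39 at depth 0
Step 2: declare e=23 at depth 0
Step 3: declare a=(read c)=39 at depth 0
Step 4: enter scope (depth=1)
Step 5: declare e=12 at depth 1
Step 6: declare d=(read c)=39 at depth 1
Step 7: declare a=30 at depth 1
Step 8: enter scope (depth=2)
Step 9: exit scope (depth=1)
Step 10: declare b=8 at depth 1
Step 11: declare f=(read b)=8 at depth 1
Visible at query point: a=30 b=8 c=39 d=39 e=12 f=8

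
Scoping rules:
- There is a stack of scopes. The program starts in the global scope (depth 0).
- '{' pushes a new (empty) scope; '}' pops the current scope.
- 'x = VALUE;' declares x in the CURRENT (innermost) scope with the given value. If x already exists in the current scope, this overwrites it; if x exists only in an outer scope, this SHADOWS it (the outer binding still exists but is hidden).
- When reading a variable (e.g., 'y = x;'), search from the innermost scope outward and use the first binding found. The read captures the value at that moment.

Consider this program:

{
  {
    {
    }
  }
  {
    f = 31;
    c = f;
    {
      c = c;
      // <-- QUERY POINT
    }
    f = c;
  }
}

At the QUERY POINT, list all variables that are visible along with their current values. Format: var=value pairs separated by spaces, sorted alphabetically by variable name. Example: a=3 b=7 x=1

Step 1: enter scope (depth=1)
Step 2: enter scope (depth=2)
Step 3: enter scope (depth=3)
Step 4: exit scope (depth=2)
Step 5: exit scope (depth=1)
Step 6: enter scope (depth=2)
Step 7: declare f=31 at depth 2
Step 8: declare c=(read f)=31 at depth 2
Step 9: enter scope (depth=3)
Step 10: declare c=(read c)=31 at depth 3
Visible at query point: c=31 f=31

Answer: c=31 f=31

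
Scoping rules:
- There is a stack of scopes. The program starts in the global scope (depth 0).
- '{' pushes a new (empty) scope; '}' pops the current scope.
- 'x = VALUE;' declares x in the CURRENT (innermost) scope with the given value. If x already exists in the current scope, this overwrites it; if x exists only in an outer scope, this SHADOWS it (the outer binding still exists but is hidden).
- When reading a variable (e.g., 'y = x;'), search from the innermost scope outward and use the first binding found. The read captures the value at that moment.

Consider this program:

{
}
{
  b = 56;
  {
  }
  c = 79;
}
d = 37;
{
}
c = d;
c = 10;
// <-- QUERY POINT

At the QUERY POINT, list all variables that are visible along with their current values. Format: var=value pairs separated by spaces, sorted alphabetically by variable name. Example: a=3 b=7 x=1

Answer: c=10 d=37

Derivation:
Step 1: enter scope (depth=1)
Step 2: exit scope (depth=0)
Step 3: enter scope (depth=1)
Step 4: declare b=56 at depth 1
Step 5: enter scope (depth=2)
Step 6: exit scope (depth=1)
Step 7: declare c=79 at depth 1
Step 8: exit scope (depth=0)
Step 9: declare d=37 at depth 0
Step 10: enter scope (depth=1)
Step 11: exit scope (depth=0)
Step 12: declare c=(read d)=37 at depth 0
Step 13: declare c=10 at depth 0
Visible at query point: c=10 d=37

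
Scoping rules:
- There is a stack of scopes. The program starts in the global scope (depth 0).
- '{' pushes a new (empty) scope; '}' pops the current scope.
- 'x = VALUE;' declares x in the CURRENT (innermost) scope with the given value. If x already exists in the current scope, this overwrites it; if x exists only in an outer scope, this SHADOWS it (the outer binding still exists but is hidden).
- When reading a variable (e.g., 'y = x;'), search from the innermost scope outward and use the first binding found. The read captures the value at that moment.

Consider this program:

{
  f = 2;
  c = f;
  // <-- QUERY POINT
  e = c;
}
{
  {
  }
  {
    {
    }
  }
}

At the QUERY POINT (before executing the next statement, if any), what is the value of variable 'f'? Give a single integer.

Answer: 2

Derivation:
Step 1: enter scope (depth=1)
Step 2: declare f=2 at depth 1
Step 3: declare c=(read f)=2 at depth 1
Visible at query point: c=2 f=2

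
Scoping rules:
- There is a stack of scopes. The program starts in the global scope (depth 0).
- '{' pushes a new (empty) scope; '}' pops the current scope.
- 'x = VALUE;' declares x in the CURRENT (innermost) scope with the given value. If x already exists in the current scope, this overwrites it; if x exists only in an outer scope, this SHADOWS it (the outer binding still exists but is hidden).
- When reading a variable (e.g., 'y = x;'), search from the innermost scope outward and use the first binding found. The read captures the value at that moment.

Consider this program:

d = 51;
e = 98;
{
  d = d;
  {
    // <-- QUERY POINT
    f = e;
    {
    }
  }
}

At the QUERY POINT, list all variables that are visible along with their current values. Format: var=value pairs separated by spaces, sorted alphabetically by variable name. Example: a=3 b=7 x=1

Answer: d=51 e=98

Derivation:
Step 1: declare d=51 at depth 0
Step 2: declare e=98 at depth 0
Step 3: enter scope (depth=1)
Step 4: declare d=(read d)=51 at depth 1
Step 5: enter scope (depth=2)
Visible at query point: d=51 e=98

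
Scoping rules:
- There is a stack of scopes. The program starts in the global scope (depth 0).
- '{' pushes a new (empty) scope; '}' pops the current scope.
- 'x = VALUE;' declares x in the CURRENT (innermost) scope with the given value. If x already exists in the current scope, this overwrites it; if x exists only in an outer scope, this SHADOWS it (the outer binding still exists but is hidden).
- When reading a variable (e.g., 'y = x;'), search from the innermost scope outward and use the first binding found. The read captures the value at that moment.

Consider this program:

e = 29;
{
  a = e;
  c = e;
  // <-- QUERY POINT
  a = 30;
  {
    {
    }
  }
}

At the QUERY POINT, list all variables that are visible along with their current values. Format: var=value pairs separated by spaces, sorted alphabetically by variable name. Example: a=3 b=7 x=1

Answer: a=29 c=29 e=29

Derivation:
Step 1: declare e=29 at depth 0
Step 2: enter scope (depth=1)
Step 3: declare a=(read e)=29 at depth 1
Step 4: declare c=(read e)=29 at depth 1
Visible at query point: a=29 c=29 e=29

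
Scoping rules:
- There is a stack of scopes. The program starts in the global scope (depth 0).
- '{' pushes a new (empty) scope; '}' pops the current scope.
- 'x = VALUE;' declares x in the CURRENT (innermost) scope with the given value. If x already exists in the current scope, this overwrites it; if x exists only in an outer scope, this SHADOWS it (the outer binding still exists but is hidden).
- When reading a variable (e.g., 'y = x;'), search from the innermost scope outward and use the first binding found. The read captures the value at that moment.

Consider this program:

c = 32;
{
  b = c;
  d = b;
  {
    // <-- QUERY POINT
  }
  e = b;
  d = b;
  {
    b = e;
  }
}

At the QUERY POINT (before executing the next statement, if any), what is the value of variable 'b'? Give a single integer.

Step 1: declare c=32 at depth 0
Step 2: enter scope (depth=1)
Step 3: declare b=(read c)=32 at depth 1
Step 4: declare d=(read b)=32 at depth 1
Step 5: enter scope (depth=2)
Visible at query point: b=32 c=32 d=32

Answer: 32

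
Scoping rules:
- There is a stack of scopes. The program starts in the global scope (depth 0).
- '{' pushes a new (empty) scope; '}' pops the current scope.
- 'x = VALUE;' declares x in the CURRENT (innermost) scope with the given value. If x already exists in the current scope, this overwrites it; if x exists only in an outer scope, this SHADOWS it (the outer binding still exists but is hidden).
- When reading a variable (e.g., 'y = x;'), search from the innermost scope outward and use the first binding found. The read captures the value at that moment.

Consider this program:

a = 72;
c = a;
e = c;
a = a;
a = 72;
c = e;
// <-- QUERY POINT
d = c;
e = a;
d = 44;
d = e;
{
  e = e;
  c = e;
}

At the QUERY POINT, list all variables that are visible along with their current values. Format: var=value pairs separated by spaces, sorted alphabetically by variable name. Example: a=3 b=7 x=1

Step 1: declare a=72 at depth 0
Step 2: declare c=(read a)=72 at depth 0
Step 3: declare e=(read c)=72 at depth 0
Step 4: declare a=(read a)=72 at depth 0
Step 5: declare a=72 at depth 0
Step 6: declare c=(read e)=72 at depth 0
Visible at query point: a=72 c=72 e=72

Answer: a=72 c=72 e=72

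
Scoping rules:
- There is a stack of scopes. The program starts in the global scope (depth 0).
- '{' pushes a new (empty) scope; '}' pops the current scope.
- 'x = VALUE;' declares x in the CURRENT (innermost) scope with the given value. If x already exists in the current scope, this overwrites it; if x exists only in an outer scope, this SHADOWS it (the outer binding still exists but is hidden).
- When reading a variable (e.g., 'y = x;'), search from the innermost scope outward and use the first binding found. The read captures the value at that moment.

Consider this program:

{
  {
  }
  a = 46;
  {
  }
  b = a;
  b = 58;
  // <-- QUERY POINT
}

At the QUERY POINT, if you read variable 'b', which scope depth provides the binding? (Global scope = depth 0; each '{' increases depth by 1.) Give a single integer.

Answer: 1

Derivation:
Step 1: enter scope (depth=1)
Step 2: enter scope (depth=2)
Step 3: exit scope (depth=1)
Step 4: declare a=46 at depth 1
Step 5: enter scope (depth=2)
Step 6: exit scope (depth=1)
Step 7: declare b=(read a)=46 at depth 1
Step 8: declare b=58 at depth 1
Visible at query point: a=46 b=58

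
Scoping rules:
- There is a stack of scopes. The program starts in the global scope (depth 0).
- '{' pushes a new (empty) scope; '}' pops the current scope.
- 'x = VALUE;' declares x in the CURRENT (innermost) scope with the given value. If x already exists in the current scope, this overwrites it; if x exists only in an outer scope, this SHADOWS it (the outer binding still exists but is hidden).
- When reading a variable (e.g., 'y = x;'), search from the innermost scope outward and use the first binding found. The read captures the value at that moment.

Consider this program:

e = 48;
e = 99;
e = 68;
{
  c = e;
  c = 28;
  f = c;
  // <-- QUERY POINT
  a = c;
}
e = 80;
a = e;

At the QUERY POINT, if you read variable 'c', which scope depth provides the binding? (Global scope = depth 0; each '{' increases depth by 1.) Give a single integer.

Answer: 1

Derivation:
Step 1: declare e=48 at depth 0
Step 2: declare e=99 at depth 0
Step 3: declare e=68 at depth 0
Step 4: enter scope (depth=1)
Step 5: declare c=(read e)=68 at depth 1
Step 6: declare c=28 at depth 1
Step 7: declare f=(read c)=28 at depth 1
Visible at query point: c=28 e=68 f=28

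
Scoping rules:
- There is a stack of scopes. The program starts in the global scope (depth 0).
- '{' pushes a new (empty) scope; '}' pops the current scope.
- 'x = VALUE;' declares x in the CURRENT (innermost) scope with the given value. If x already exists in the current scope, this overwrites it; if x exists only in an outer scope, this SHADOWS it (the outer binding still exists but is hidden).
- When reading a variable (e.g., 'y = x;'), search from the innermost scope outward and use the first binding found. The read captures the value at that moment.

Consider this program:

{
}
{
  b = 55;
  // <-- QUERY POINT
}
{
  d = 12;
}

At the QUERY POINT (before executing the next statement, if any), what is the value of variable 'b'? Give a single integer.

Answer: 55

Derivation:
Step 1: enter scope (depth=1)
Step 2: exit scope (depth=0)
Step 3: enter scope (depth=1)
Step 4: declare b=55 at depth 1
Visible at query point: b=55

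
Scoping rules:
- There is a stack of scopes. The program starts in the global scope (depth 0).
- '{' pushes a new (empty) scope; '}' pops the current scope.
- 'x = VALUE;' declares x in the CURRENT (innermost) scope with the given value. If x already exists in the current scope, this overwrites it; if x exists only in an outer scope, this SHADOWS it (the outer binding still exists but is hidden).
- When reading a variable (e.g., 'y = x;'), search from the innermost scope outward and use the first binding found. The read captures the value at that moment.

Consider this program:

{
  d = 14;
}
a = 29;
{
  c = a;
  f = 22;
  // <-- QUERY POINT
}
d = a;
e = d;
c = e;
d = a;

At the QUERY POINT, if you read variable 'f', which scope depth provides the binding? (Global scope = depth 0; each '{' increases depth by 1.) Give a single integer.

Answer: 1

Derivation:
Step 1: enter scope (depth=1)
Step 2: declare d=14 at depth 1
Step 3: exit scope (depth=0)
Step 4: declare a=29 at depth 0
Step 5: enter scope (depth=1)
Step 6: declare c=(read a)=29 at depth 1
Step 7: declare f=22 at depth 1
Visible at query point: a=29 c=29 f=22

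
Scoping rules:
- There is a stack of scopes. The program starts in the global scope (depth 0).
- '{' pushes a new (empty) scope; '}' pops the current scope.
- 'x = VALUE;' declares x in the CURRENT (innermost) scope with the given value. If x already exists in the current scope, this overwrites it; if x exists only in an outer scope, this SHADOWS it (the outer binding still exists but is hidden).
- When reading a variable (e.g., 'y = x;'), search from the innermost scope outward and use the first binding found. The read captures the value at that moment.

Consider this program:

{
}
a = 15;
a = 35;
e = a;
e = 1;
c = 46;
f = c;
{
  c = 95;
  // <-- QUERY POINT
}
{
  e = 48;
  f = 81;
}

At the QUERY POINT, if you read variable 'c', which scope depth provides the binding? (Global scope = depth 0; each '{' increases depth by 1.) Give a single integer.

Step 1: enter scope (depth=1)
Step 2: exit scope (depth=0)
Step 3: declare a=15 at depth 0
Step 4: declare a=35 at depth 0
Step 5: declare e=(read a)=35 at depth 0
Step 6: declare e=1 at depth 0
Step 7: declare c=46 at depth 0
Step 8: declare f=(read c)=46 at depth 0
Step 9: enter scope (depth=1)
Step 10: declare c=95 at depth 1
Visible at query point: a=35 c=95 e=1 f=46

Answer: 1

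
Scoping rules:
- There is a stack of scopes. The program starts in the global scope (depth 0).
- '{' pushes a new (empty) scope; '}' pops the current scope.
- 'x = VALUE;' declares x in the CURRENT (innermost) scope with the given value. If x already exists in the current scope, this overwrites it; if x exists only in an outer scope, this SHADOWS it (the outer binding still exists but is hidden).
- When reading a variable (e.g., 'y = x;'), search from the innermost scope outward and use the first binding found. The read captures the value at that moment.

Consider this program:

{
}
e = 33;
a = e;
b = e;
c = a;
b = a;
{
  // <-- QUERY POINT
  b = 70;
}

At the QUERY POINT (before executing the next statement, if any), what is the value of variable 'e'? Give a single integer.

Step 1: enter scope (depth=1)
Step 2: exit scope (depth=0)
Step 3: declare e=33 at depth 0
Step 4: declare a=(read e)=33 at depth 0
Step 5: declare b=(read e)=33 at depth 0
Step 6: declare c=(read a)=33 at depth 0
Step 7: declare b=(read a)=33 at depth 0
Step 8: enter scope (depth=1)
Visible at query point: a=33 b=33 c=33 e=33

Answer: 33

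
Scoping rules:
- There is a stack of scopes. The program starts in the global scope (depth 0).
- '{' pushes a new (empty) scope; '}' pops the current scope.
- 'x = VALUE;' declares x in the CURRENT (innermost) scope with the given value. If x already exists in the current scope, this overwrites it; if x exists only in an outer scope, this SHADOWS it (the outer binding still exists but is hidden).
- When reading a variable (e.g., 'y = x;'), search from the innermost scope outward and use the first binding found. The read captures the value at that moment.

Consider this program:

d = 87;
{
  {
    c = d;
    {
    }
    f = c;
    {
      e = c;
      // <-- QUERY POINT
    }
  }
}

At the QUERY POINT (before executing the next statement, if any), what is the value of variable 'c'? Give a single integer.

Answer: 87

Derivation:
Step 1: declare d=87 at depth 0
Step 2: enter scope (depth=1)
Step 3: enter scope (depth=2)
Step 4: declare c=(read d)=87 at depth 2
Step 5: enter scope (depth=3)
Step 6: exit scope (depth=2)
Step 7: declare f=(read c)=87 at depth 2
Step 8: enter scope (depth=3)
Step 9: declare e=(read c)=87 at depth 3
Visible at query point: c=87 d=87 e=87 f=87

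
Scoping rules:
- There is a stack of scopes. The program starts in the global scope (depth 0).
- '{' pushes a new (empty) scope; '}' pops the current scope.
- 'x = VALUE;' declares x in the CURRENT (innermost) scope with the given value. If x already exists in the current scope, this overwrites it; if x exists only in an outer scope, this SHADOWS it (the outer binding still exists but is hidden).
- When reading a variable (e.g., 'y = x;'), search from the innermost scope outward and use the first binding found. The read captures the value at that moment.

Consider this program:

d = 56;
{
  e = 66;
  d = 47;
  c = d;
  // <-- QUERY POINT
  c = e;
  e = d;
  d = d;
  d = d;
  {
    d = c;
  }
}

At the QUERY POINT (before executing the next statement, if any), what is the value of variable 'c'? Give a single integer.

Answer: 47

Derivation:
Step 1: declare d=56 at depth 0
Step 2: enter scope (depth=1)
Step 3: declare e=66 at depth 1
Step 4: declare d=47 at depth 1
Step 5: declare c=(read d)=47 at depth 1
Visible at query point: c=47 d=47 e=66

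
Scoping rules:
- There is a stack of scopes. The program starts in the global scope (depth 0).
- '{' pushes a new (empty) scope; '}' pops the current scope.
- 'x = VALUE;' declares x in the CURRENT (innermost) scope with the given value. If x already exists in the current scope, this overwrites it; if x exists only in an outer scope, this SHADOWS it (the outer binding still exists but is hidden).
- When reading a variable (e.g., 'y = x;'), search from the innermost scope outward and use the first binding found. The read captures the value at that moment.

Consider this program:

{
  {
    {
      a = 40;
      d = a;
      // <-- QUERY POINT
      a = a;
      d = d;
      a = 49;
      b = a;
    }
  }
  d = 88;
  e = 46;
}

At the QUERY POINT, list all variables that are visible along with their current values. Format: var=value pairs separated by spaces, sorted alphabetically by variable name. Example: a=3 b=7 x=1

Answer: a=40 d=40

Derivation:
Step 1: enter scope (depth=1)
Step 2: enter scope (depth=2)
Step 3: enter scope (depth=3)
Step 4: declare a=40 at depth 3
Step 5: declare d=(read a)=40 at depth 3
Visible at query point: a=40 d=40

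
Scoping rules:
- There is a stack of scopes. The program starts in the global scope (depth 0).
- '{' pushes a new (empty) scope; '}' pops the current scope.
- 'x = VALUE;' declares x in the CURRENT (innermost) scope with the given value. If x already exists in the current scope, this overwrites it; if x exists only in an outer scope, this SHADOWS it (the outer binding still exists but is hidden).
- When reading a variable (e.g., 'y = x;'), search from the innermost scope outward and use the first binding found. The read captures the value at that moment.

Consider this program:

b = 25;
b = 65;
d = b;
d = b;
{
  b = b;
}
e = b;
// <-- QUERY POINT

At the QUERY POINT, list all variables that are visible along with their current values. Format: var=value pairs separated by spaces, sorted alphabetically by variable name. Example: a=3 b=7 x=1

Step 1: declare b=25 at depth 0
Step 2: declare b=65 at depth 0
Step 3: declare d=(read b)=65 at depth 0
Step 4: declare d=(read b)=65 at depth 0
Step 5: enter scope (depth=1)
Step 6: declare b=(read b)=65 at depth 1
Step 7: exit scope (depth=0)
Step 8: declare e=(read b)=65 at depth 0
Visible at query point: b=65 d=65 e=65

Answer: b=65 d=65 e=65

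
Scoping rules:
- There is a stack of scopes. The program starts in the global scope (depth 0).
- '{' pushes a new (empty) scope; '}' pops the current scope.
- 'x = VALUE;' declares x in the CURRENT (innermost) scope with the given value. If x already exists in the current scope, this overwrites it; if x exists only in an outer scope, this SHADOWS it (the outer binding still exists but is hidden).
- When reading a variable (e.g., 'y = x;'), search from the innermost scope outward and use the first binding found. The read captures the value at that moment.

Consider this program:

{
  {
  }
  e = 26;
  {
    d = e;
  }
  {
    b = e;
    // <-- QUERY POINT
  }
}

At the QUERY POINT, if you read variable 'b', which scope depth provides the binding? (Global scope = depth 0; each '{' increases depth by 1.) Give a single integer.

Step 1: enter scope (depth=1)
Step 2: enter scope (depth=2)
Step 3: exit scope (depth=1)
Step 4: declare e=26 at depth 1
Step 5: enter scope (depth=2)
Step 6: declare d=(read e)=26 at depth 2
Step 7: exit scope (depth=1)
Step 8: enter scope (depth=2)
Step 9: declare b=(read e)=26 at depth 2
Visible at query point: b=26 e=26

Answer: 2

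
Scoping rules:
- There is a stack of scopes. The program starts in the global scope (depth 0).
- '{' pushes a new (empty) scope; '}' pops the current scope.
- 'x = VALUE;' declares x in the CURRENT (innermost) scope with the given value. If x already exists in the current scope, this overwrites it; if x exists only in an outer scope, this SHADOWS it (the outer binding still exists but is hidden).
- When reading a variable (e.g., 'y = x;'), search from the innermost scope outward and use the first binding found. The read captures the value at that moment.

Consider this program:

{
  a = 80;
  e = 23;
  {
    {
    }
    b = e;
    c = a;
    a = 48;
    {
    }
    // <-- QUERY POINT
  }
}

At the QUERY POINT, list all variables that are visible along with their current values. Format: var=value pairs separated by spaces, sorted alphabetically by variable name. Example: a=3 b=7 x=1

Step 1: enter scope (depth=1)
Step 2: declare a=80 at depth 1
Step 3: declare e=23 at depth 1
Step 4: enter scope (depth=2)
Step 5: enter scope (depth=3)
Step 6: exit scope (depth=2)
Step 7: declare b=(read e)=23 at depth 2
Step 8: declare c=(read a)=80 at depth 2
Step 9: declare a=48 at depth 2
Step 10: enter scope (depth=3)
Step 11: exit scope (depth=2)
Visible at query point: a=48 b=23 c=80 e=23

Answer: a=48 b=23 c=80 e=23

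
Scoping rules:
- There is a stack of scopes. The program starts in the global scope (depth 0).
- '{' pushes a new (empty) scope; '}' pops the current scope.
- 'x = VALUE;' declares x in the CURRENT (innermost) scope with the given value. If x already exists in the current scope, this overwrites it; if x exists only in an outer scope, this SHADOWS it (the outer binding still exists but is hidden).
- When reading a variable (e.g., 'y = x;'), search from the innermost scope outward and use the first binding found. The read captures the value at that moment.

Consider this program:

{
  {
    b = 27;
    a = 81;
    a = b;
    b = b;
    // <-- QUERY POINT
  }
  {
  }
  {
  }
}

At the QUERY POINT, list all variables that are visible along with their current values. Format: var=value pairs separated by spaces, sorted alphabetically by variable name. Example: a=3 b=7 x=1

Step 1: enter scope (depth=1)
Step 2: enter scope (depth=2)
Step 3: declare b=27 at depth 2
Step 4: declare a=81 at depth 2
Step 5: declare a=(read b)=27 at depth 2
Step 6: declare b=(read b)=27 at depth 2
Visible at query point: a=27 b=27

Answer: a=27 b=27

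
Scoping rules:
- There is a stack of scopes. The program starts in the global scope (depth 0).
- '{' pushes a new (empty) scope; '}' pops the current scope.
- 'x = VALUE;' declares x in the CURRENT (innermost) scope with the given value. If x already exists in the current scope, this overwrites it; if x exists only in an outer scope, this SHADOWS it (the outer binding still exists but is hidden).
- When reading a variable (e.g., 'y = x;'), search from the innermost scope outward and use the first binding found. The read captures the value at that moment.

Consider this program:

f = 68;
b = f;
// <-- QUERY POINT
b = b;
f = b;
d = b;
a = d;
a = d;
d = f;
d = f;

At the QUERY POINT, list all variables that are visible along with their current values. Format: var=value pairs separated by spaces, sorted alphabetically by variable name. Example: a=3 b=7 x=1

Answer: b=68 f=68

Derivation:
Step 1: declare f=68 at depth 0
Step 2: declare b=(read f)=68 at depth 0
Visible at query point: b=68 f=68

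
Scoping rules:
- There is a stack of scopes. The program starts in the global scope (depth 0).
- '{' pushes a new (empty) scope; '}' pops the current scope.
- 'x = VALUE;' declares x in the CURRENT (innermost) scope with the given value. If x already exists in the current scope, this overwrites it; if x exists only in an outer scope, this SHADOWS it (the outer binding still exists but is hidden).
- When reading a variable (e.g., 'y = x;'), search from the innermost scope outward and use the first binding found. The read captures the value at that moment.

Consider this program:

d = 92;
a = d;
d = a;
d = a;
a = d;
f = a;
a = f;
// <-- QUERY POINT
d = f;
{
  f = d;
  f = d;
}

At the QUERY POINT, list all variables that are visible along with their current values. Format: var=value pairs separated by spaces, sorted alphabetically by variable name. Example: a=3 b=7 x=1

Answer: a=92 d=92 f=92

Derivation:
Step 1: declare d=92 at depth 0
Step 2: declare a=(read d)=92 at depth 0
Step 3: declare d=(read a)=92 at depth 0
Step 4: declare d=(read a)=92 at depth 0
Step 5: declare a=(read d)=92 at depth 0
Step 6: declare f=(read a)=92 at depth 0
Step 7: declare a=(read f)=92 at depth 0
Visible at query point: a=92 d=92 f=92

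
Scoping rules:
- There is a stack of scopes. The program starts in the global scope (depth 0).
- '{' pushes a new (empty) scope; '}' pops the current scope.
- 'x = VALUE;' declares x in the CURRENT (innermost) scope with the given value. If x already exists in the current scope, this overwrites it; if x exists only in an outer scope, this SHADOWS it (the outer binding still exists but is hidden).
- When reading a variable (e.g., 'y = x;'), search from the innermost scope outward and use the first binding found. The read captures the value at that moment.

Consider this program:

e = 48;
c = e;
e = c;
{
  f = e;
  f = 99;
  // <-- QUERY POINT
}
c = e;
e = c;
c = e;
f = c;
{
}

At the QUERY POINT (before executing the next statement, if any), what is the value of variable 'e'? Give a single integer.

Answer: 48

Derivation:
Step 1: declare e=48 at depth 0
Step 2: declare c=(read e)=48 at depth 0
Step 3: declare e=(read c)=48 at depth 0
Step 4: enter scope (depth=1)
Step 5: declare f=(read e)=48 at depth 1
Step 6: declare f=99 at depth 1
Visible at query point: c=48 e=48 f=99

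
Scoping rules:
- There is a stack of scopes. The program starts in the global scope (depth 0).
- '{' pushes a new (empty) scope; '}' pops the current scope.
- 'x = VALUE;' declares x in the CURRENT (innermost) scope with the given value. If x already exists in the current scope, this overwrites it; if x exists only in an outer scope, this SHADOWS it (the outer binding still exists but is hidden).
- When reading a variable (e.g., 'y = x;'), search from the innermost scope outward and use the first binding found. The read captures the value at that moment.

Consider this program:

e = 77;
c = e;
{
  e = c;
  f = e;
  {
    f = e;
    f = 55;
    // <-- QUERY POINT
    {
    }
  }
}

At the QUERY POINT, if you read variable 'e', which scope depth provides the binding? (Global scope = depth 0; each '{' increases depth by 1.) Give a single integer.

Step 1: declare e=77 at depth 0
Step 2: declare c=(read e)=77 at depth 0
Step 3: enter scope (depth=1)
Step 4: declare e=(read c)=77 at depth 1
Step 5: declare f=(read e)=77 at depth 1
Step 6: enter scope (depth=2)
Step 7: declare f=(read e)=77 at depth 2
Step 8: declare f=55 at depth 2
Visible at query point: c=77 e=77 f=55

Answer: 1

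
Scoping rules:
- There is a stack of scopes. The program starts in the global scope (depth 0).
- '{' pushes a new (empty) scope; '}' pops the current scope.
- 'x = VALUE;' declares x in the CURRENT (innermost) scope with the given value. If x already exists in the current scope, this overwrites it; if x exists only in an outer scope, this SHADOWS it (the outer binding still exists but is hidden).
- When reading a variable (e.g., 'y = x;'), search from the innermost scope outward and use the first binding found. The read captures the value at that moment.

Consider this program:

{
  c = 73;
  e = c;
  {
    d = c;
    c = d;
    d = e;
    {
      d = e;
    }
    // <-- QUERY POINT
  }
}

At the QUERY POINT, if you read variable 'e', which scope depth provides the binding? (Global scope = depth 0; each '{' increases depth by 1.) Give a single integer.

Step 1: enter scope (depth=1)
Step 2: declare c=73 at depth 1
Step 3: declare e=(read c)=73 at depth 1
Step 4: enter scope (depth=2)
Step 5: declare d=(read c)=73 at depth 2
Step 6: declare c=(read d)=73 at depth 2
Step 7: declare d=(read e)=73 at depth 2
Step 8: enter scope (depth=3)
Step 9: declare d=(read e)=73 at depth 3
Step 10: exit scope (depth=2)
Visible at query point: c=73 d=73 e=73

Answer: 1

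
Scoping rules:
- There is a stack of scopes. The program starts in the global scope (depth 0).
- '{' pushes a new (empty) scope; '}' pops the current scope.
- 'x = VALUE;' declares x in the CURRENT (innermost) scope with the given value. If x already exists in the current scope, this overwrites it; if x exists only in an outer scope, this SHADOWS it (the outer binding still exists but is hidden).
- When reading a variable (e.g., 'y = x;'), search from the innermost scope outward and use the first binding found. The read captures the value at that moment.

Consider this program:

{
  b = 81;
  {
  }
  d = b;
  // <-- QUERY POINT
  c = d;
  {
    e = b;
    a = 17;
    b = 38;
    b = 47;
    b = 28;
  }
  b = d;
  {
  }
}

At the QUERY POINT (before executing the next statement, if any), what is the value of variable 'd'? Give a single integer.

Answer: 81

Derivation:
Step 1: enter scope (depth=1)
Step 2: declare b=81 at depth 1
Step 3: enter scope (depth=2)
Step 4: exit scope (depth=1)
Step 5: declare d=(read b)=81 at depth 1
Visible at query point: b=81 d=81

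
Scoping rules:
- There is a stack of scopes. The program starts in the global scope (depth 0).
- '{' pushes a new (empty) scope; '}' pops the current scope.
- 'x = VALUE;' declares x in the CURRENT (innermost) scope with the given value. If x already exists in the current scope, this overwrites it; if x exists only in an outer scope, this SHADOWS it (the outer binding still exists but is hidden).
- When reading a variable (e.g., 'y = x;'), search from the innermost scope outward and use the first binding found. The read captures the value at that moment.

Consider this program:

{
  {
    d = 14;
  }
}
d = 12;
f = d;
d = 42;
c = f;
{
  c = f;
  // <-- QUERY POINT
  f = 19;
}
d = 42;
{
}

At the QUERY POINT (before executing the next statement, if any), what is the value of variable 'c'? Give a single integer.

Answer: 12

Derivation:
Step 1: enter scope (depth=1)
Step 2: enter scope (depth=2)
Step 3: declare d=14 at depth 2
Step 4: exit scope (depth=1)
Step 5: exit scope (depth=0)
Step 6: declare d=12 at depth 0
Step 7: declare f=(read d)=12 at depth 0
Step 8: declare d=42 at depth 0
Step 9: declare c=(read f)=12 at depth 0
Step 10: enter scope (depth=1)
Step 11: declare c=(read f)=12 at depth 1
Visible at query point: c=12 d=42 f=12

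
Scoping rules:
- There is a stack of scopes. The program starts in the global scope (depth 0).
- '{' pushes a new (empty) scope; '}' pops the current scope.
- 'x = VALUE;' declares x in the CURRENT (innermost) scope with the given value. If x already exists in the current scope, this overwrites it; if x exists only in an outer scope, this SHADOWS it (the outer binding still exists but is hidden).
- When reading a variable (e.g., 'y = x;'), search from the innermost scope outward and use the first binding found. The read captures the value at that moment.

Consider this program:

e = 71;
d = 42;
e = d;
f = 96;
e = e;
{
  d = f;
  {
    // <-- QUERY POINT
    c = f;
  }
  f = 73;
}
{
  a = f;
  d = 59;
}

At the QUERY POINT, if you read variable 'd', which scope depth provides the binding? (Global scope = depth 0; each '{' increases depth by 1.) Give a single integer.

Step 1: declare e=71 at depth 0
Step 2: declare d=42 at depth 0
Step 3: declare e=(read d)=42 at depth 0
Step 4: declare f=96 at depth 0
Step 5: declare e=(read e)=42 at depth 0
Step 6: enter scope (depth=1)
Step 7: declare d=(read f)=96 at depth 1
Step 8: enter scope (depth=2)
Visible at query point: d=96 e=42 f=96

Answer: 1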